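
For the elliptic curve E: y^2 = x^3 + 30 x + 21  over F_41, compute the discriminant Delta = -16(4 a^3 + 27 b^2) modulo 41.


4 a^3 + 27 b^2 = 4*30^3 + 27*21^2 = 108000 + 11907 = 119907
Delta = -16 * (119907) = -1918512
Delta mod 41 = 1

Delta = 1 (mod 41)


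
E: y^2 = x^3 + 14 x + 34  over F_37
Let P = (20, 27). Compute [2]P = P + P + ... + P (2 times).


k = 2 = 10_2 (binary, LSB first: 01)
Double-and-add from P = (20, 27):
  bit 0 = 0: acc unchanged = O
  bit 1 = 1: acc = O + (27, 2) = (27, 2)

2P = (27, 2)


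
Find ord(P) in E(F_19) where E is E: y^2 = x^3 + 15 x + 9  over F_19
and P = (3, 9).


Compute successive multiples of P until we hit O:
  1P = (3, 9)
  2P = (10, 0)
  3P = (3, 10)
  4P = O

ord(P) = 4


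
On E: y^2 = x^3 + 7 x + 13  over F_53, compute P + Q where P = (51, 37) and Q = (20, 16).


P != Q, so use the chord formula.
s = (y2 - y1) / (x2 - x1) = (32) / (22) mod 53 = 40
x3 = s^2 - x1 - x2 mod 53 = 40^2 - 51 - 20 = 45
y3 = s (x1 - x3) - y1 mod 53 = 40 * (51 - 45) - 37 = 44

P + Q = (45, 44)


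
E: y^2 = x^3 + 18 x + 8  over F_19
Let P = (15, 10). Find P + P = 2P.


Doubling: s = (3 x1^2 + a) / (2 y1)
s = (3*15^2 + 18) / (2*10) mod 19 = 9
x3 = s^2 - 2 x1 mod 19 = 9^2 - 2*15 = 13
y3 = s (x1 - x3) - y1 mod 19 = 9 * (15 - 13) - 10 = 8

2P = (13, 8)


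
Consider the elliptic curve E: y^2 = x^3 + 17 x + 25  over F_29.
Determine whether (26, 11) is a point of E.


Check whether y^2 = x^3 + 17 x + 25 (mod 29) for (x, y) = (26, 11).
LHS: y^2 = 11^2 mod 29 = 5
RHS: x^3 + 17 x + 25 = 26^3 + 17*26 + 25 mod 29 = 5
LHS = RHS

Yes, on the curve


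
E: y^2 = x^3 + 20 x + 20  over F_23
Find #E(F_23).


For each x in F_23, count y with y^2 = x^3 + 20 x + 20 mod 23:
  x = 1: RHS = 18, y in [8, 15]  -> 2 point(s)
  x = 4: RHS = 3, y in [7, 16]  -> 2 point(s)
  x = 8: RHS = 2, y in [5, 18]  -> 2 point(s)
  x = 9: RHS = 9, y in [3, 20]  -> 2 point(s)
  x = 10: RHS = 1, y in [1, 22]  -> 2 point(s)
  x = 13: RHS = 16, y in [4, 19]  -> 2 point(s)
  x = 14: RHS = 8, y in [10, 13]  -> 2 point(s)
  x = 17: RHS = 6, y in [11, 12]  -> 2 point(s)
  x = 18: RHS = 2, y in [5, 18]  -> 2 point(s)
  x = 20: RHS = 2, y in [5, 18]  -> 2 point(s)
  x = 21: RHS = 18, y in [8, 15]  -> 2 point(s)
Affine points: 22. Add the point at infinity: total = 23.

#E(F_23) = 23


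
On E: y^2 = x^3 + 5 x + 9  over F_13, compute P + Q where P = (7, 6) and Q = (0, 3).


P != Q, so use the chord formula.
s = (y2 - y1) / (x2 - x1) = (10) / (6) mod 13 = 6
x3 = s^2 - x1 - x2 mod 13 = 6^2 - 7 - 0 = 3
y3 = s (x1 - x3) - y1 mod 13 = 6 * (7 - 3) - 6 = 5

P + Q = (3, 5)


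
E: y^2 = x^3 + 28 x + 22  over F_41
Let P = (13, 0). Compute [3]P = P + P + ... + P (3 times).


k = 3 = 11_2 (binary, LSB first: 11)
Double-and-add from P = (13, 0):
  bit 0 = 1: acc = O + (13, 0) = (13, 0)
  bit 1 = 1: acc = (13, 0) + O = (13, 0)

3P = (13, 0)


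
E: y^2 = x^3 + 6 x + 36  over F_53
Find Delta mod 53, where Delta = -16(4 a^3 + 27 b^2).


4 a^3 + 27 b^2 = 4*6^3 + 27*36^2 = 864 + 34992 = 35856
Delta = -16 * (35856) = -573696
Delta mod 53 = 29

Delta = 29 (mod 53)


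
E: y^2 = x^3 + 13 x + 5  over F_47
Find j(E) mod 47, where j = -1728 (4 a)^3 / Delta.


Delta = -16(4 a^3 + 27 b^2) mod 47 = 26
-1728 * (4 a)^3 = -1728 * (4*13)^3 mod 47 = 12
j = 12 * 26^(-1) mod 47 = 33

j = 33 (mod 47)


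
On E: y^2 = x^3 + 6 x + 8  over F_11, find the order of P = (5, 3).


Compute successive multiples of P until we hit O:
  1P = (5, 3)
  2P = (10, 1)
  3P = (1, 2)
  4P = (3, 3)
  5P = (3, 8)
  6P = (1, 9)
  7P = (10, 10)
  8P = (5, 8)
  ... (continuing to 9P)
  9P = O

ord(P) = 9


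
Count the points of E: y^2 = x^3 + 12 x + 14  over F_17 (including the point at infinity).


For each x in F_17, count y with y^2 = x^3 + 12 x + 14 mod 17:
  x = 3: RHS = 9, y in [3, 14]  -> 2 point(s)
  x = 6: RHS = 13, y in [8, 9]  -> 2 point(s)
  x = 7: RHS = 16, y in [4, 13]  -> 2 point(s)
  x = 9: RHS = 1, y in [1, 16]  -> 2 point(s)
  x = 11: RHS = 15, y in [7, 10]  -> 2 point(s)
  x = 12: RHS = 16, y in [4, 13]  -> 2 point(s)
  x = 13: RHS = 4, y in [2, 15]  -> 2 point(s)
  x = 14: RHS = 2, y in [6, 11]  -> 2 point(s)
  x = 15: RHS = 16, y in [4, 13]  -> 2 point(s)
  x = 16: RHS = 1, y in [1, 16]  -> 2 point(s)
Affine points: 20. Add the point at infinity: total = 21.

#E(F_17) = 21


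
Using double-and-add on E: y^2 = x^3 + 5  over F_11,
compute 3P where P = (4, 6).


k = 3 = 11_2 (binary, LSB first: 11)
Double-and-add from P = (4, 6):
  bit 0 = 1: acc = O + (4, 6) = (4, 6)
  bit 1 = 1: acc = (4, 6) + (8, 0) = (4, 5)

3P = (4, 5)


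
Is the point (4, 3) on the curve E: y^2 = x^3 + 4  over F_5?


Check whether y^2 = x^3 + 0 x + 4 (mod 5) for (x, y) = (4, 3).
LHS: y^2 = 3^2 mod 5 = 4
RHS: x^3 + 0 x + 4 = 4^3 + 0*4 + 4 mod 5 = 3
LHS != RHS

No, not on the curve


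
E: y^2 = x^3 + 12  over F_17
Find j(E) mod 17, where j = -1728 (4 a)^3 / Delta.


Delta = -16(4 a^3 + 27 b^2) mod 17 = 12
-1728 * (4 a)^3 = -1728 * (4*0)^3 mod 17 = 0
j = 0 * 12^(-1) mod 17 = 0

j = 0 (mod 17)


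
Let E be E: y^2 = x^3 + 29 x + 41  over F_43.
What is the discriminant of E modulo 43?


4 a^3 + 27 b^2 = 4*29^3 + 27*41^2 = 97556 + 45387 = 142943
Delta = -16 * (142943) = -2287088
Delta mod 43 = 39

Delta = 39 (mod 43)


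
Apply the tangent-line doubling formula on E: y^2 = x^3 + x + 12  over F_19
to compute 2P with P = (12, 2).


Doubling: s = (3 x1^2 + a) / (2 y1)
s = (3*12^2 + 1) / (2*2) mod 19 = 18
x3 = s^2 - 2 x1 mod 19 = 18^2 - 2*12 = 15
y3 = s (x1 - x3) - y1 mod 19 = 18 * (12 - 15) - 2 = 1

2P = (15, 1)


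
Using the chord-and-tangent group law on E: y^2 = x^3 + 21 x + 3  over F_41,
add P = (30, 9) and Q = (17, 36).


P != Q, so use the chord formula.
s = (y2 - y1) / (x2 - x1) = (27) / (28) mod 41 = 20
x3 = s^2 - x1 - x2 mod 41 = 20^2 - 30 - 17 = 25
y3 = s (x1 - x3) - y1 mod 41 = 20 * (30 - 25) - 9 = 9

P + Q = (25, 9)


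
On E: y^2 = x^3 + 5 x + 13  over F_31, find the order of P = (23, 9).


Compute successive multiples of P until we hit O:
  1P = (23, 9)
  2P = (18, 13)
  3P = (8, 10)
  4P = (4, 29)
  5P = (24, 10)
  6P = (16, 29)
  7P = (28, 23)
  8P = (30, 21)
  ... (continuing to 34P)
  34P = O

ord(P) = 34


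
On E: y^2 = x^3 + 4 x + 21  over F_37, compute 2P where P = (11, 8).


Doubling: s = (3 x1^2 + a) / (2 y1)
s = (3*11^2 + 4) / (2*8) mod 37 = 16
x3 = s^2 - 2 x1 mod 37 = 16^2 - 2*11 = 12
y3 = s (x1 - x3) - y1 mod 37 = 16 * (11 - 12) - 8 = 13

2P = (12, 13)


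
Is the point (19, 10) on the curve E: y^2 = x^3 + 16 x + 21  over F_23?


Check whether y^2 = x^3 + 16 x + 21 (mod 23) for (x, y) = (19, 10).
LHS: y^2 = 10^2 mod 23 = 8
RHS: x^3 + 16 x + 21 = 19^3 + 16*19 + 21 mod 23 = 8
LHS = RHS

Yes, on the curve


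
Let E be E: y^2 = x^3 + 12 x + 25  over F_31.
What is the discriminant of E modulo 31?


4 a^3 + 27 b^2 = 4*12^3 + 27*25^2 = 6912 + 16875 = 23787
Delta = -16 * (23787) = -380592
Delta mod 31 = 26

Delta = 26 (mod 31)


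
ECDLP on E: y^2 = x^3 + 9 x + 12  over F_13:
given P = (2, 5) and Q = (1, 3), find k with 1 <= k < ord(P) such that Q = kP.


Enumerate multiples of P until we hit Q = (1, 3):
  1P = (2, 5)
  2P = (6, 10)
  3P = (9, 9)
  4P = (1, 3)
Match found at i = 4.

k = 4


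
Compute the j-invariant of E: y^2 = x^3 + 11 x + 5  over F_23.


Delta = -16(4 a^3 + 27 b^2) mod 23 = 18
-1728 * (4 a)^3 = -1728 * (4*11)^3 mod 23 = 1
j = 1 * 18^(-1) mod 23 = 9

j = 9 (mod 23)


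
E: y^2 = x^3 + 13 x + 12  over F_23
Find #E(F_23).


For each x in F_23, count y with y^2 = x^3 + 13 x + 12 mod 23:
  x = 0: RHS = 12, y in [9, 14]  -> 2 point(s)
  x = 1: RHS = 3, y in [7, 16]  -> 2 point(s)
  x = 2: RHS = 0, y in [0]  -> 1 point(s)
  x = 3: RHS = 9, y in [3, 20]  -> 2 point(s)
  x = 4: RHS = 13, y in [6, 17]  -> 2 point(s)
  x = 5: RHS = 18, y in [8, 15]  -> 2 point(s)
  x = 7: RHS = 9, y in [3, 20]  -> 2 point(s)
  x = 13: RHS = 9, y in [3, 20]  -> 2 point(s)
  x = 18: RHS = 6, y in [11, 12]  -> 2 point(s)
  x = 21: RHS = 1, y in [1, 22]  -> 2 point(s)
Affine points: 19. Add the point at infinity: total = 20.

#E(F_23) = 20


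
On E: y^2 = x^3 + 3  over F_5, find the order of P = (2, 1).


Compute successive multiples of P until we hit O:
  1P = (2, 1)
  2P = (2, 4)
  3P = O

ord(P) = 3


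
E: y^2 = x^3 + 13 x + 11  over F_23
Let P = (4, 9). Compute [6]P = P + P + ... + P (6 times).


k = 6 = 110_2 (binary, LSB first: 011)
Double-and-add from P = (4, 9):
  bit 0 = 0: acc unchanged = O
  bit 1 = 1: acc = O + (1, 5) = (1, 5)
  bit 2 = 1: acc = (1, 5) + (7, 13) = (4, 14)

6P = (4, 14)


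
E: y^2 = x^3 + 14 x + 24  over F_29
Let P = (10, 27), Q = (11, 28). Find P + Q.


P != Q, so use the chord formula.
s = (y2 - y1) / (x2 - x1) = (1) / (1) mod 29 = 1
x3 = s^2 - x1 - x2 mod 29 = 1^2 - 10 - 11 = 9
y3 = s (x1 - x3) - y1 mod 29 = 1 * (10 - 9) - 27 = 3

P + Q = (9, 3)


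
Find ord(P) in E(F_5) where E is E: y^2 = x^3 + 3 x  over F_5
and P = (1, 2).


Compute successive multiples of P until we hit O:
  1P = (1, 2)
  2P = (4, 1)
  3P = (4, 4)
  4P = (1, 3)
  5P = O

ord(P) = 5


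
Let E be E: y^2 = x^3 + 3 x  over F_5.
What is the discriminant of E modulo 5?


4 a^3 + 27 b^2 = 4*3^3 + 27*0^2 = 108 + 0 = 108
Delta = -16 * (108) = -1728
Delta mod 5 = 2

Delta = 2 (mod 5)


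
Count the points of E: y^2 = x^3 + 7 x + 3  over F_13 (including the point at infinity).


For each x in F_13, count y with y^2 = x^3 + 7 x + 3 mod 13:
  x = 0: RHS = 3, y in [4, 9]  -> 2 point(s)
  x = 2: RHS = 12, y in [5, 8]  -> 2 point(s)
  x = 3: RHS = 12, y in [5, 8]  -> 2 point(s)
  x = 4: RHS = 4, y in [2, 11]  -> 2 point(s)
  x = 6: RHS = 1, y in [1, 12]  -> 2 point(s)
  x = 8: RHS = 12, y in [5, 8]  -> 2 point(s)
Affine points: 12. Add the point at infinity: total = 13.

#E(F_13) = 13


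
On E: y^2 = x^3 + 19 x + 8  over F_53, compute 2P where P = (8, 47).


Doubling: s = (3 x1^2 + a) / (2 y1)
s = (3*8^2 + 19) / (2*47) mod 53 = 31
x3 = s^2 - 2 x1 mod 53 = 31^2 - 2*8 = 44
y3 = s (x1 - x3) - y1 mod 53 = 31 * (8 - 44) - 47 = 3

2P = (44, 3)


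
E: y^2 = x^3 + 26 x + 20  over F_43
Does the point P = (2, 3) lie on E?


Check whether y^2 = x^3 + 26 x + 20 (mod 43) for (x, y) = (2, 3).
LHS: y^2 = 3^2 mod 43 = 9
RHS: x^3 + 26 x + 20 = 2^3 + 26*2 + 20 mod 43 = 37
LHS != RHS

No, not on the curve


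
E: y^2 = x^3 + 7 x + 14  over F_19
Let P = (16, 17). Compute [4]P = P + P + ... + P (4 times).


k = 4 = 100_2 (binary, LSB first: 001)
Double-and-add from P = (16, 17):
  bit 0 = 0: acc unchanged = O
  bit 1 = 0: acc unchanged = O
  bit 2 = 1: acc = O + (16, 2) = (16, 2)

4P = (16, 2)


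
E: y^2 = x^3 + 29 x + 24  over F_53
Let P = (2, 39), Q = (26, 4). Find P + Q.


P != Q, so use the chord formula.
s = (y2 - y1) / (x2 - x1) = (18) / (24) mod 53 = 14
x3 = s^2 - x1 - x2 mod 53 = 14^2 - 2 - 26 = 9
y3 = s (x1 - x3) - y1 mod 53 = 14 * (2 - 9) - 39 = 22

P + Q = (9, 22)


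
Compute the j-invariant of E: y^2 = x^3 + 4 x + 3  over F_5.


Delta = -16(4 a^3 + 27 b^2) mod 5 = 1
-1728 * (4 a)^3 = -1728 * (4*4)^3 mod 5 = 2
j = 2 * 1^(-1) mod 5 = 2

j = 2 (mod 5)


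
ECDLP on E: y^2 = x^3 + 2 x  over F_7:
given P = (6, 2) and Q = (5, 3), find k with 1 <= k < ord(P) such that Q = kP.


Enumerate multiples of P until we hit Q = (5, 3):
  1P = (6, 2)
  2P = (4, 4)
  3P = (5, 4)
  4P = (0, 0)
  5P = (5, 3)
Match found at i = 5.

k = 5


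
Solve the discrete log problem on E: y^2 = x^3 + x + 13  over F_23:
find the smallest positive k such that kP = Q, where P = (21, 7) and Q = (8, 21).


Enumerate multiples of P until we hit Q = (8, 21):
  1P = (21, 7)
  2P = (20, 12)
  3P = (7, 15)
  4P = (8, 2)
  5P = (0, 17)
  6P = (4, 9)
  7P = (16, 10)
  8P = (2, 0)
  9P = (16, 13)
  10P = (4, 14)
  11P = (0, 6)
  12P = (8, 21)
Match found at i = 12.

k = 12


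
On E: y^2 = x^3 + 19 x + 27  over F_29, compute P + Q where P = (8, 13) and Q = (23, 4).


P != Q, so use the chord formula.
s = (y2 - y1) / (x2 - x1) = (20) / (15) mod 29 = 11
x3 = s^2 - x1 - x2 mod 29 = 11^2 - 8 - 23 = 3
y3 = s (x1 - x3) - y1 mod 29 = 11 * (8 - 3) - 13 = 13

P + Q = (3, 13)


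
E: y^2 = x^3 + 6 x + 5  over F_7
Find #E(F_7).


For each x in F_7, count y with y^2 = x^3 + 6 x + 5 mod 7:
  x = 2: RHS = 4, y in [2, 5]  -> 2 point(s)
  x = 3: RHS = 1, y in [1, 6]  -> 2 point(s)
  x = 4: RHS = 2, y in [3, 4]  -> 2 point(s)
Affine points: 6. Add the point at infinity: total = 7.

#E(F_7) = 7


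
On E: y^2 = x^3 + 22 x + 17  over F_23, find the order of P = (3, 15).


Compute successive multiples of P until we hit O:
  1P = (3, 15)
  2P = (20, 4)
  3P = (4, 10)
  4P = (18, 14)
  5P = (11, 7)
  6P = (10, 15)
  7P = (10, 8)
  8P = (11, 16)
  ... (continuing to 13P)
  13P = O

ord(P) = 13


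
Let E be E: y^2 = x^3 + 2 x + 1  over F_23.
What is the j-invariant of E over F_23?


Delta = -16(4 a^3 + 27 b^2) mod 23 = 22
-1728 * (4 a)^3 = -1728 * (4*2)^3 mod 23 = 5
j = 5 * 22^(-1) mod 23 = 18

j = 18 (mod 23)


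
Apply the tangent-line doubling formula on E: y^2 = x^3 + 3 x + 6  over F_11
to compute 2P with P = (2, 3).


Doubling: s = (3 x1^2 + a) / (2 y1)
s = (3*2^2 + 3) / (2*3) mod 11 = 8
x3 = s^2 - 2 x1 mod 11 = 8^2 - 2*2 = 5
y3 = s (x1 - x3) - y1 mod 11 = 8 * (2 - 5) - 3 = 6

2P = (5, 6)


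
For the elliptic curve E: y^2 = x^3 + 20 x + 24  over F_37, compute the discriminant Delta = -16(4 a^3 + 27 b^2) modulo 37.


4 a^3 + 27 b^2 = 4*20^3 + 27*24^2 = 32000 + 15552 = 47552
Delta = -16 * (47552) = -760832
Delta mod 37 = 36

Delta = 36 (mod 37)


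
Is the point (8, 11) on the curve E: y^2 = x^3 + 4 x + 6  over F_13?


Check whether y^2 = x^3 + 4 x + 6 (mod 13) for (x, y) = (8, 11).
LHS: y^2 = 11^2 mod 13 = 4
RHS: x^3 + 4 x + 6 = 8^3 + 4*8 + 6 mod 13 = 4
LHS = RHS

Yes, on the curve


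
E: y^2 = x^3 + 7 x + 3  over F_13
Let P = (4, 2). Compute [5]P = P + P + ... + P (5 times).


k = 5 = 101_2 (binary, LSB first: 101)
Double-and-add from P = (4, 2):
  bit 0 = 1: acc = O + (4, 2) = (4, 2)
  bit 1 = 0: acc unchanged = (4, 2)
  bit 2 = 1: acc = (4, 2) + (6, 12) = (2, 8)

5P = (2, 8)


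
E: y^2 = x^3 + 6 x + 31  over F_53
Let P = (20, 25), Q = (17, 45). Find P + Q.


P != Q, so use the chord formula.
s = (y2 - y1) / (x2 - x1) = (20) / (50) mod 53 = 11
x3 = s^2 - x1 - x2 mod 53 = 11^2 - 20 - 17 = 31
y3 = s (x1 - x3) - y1 mod 53 = 11 * (20 - 31) - 25 = 13

P + Q = (31, 13)


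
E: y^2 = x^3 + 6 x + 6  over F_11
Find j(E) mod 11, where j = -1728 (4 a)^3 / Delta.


Delta = -16(4 a^3 + 27 b^2) mod 11 = 5
-1728 * (4 a)^3 = -1728 * (4*6)^3 mod 11 = 3
j = 3 * 5^(-1) mod 11 = 5

j = 5 (mod 11)


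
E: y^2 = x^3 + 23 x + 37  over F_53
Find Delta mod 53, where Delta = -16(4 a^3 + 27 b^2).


4 a^3 + 27 b^2 = 4*23^3 + 27*37^2 = 48668 + 36963 = 85631
Delta = -16 * (85631) = -1370096
Delta mod 53 = 7

Delta = 7 (mod 53)


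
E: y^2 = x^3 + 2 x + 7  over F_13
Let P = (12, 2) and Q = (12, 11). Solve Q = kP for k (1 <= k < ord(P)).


Enumerate multiples of P until we hit Q = (12, 11):
  1P = (12, 2)
  2P = (6, 12)
  3P = (5, 8)
  4P = (10, 0)
  5P = (5, 5)
  6P = (6, 1)
  7P = (12, 11)
Match found at i = 7.

k = 7


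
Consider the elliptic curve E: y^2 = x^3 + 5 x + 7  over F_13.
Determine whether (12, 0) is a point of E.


Check whether y^2 = x^3 + 5 x + 7 (mod 13) for (x, y) = (12, 0).
LHS: y^2 = 0^2 mod 13 = 0
RHS: x^3 + 5 x + 7 = 12^3 + 5*12 + 7 mod 13 = 1
LHS != RHS

No, not on the curve


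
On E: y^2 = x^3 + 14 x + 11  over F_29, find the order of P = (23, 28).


Compute successive multiples of P until we hit O:
  1P = (23, 28)
  2P = (21, 24)
  3P = (18, 11)
  4P = (10, 22)
  5P = (12, 15)
  6P = (22, 18)
  7P = (26, 0)
  8P = (22, 11)
  ... (continuing to 14P)
  14P = O

ord(P) = 14


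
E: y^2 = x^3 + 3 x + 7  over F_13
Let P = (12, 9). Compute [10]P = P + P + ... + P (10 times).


k = 10 = 1010_2 (binary, LSB first: 0101)
Double-and-add from P = (12, 9):
  bit 0 = 0: acc unchanged = O
  bit 1 = 1: acc = O + (5, 2) = (5, 2)
  bit 2 = 0: acc unchanged = (5, 2)
  bit 3 = 1: acc = (5, 2) + (8, 7) = (10, 7)

10P = (10, 7)


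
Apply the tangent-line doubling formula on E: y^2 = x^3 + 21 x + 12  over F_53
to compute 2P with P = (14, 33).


Doubling: s = (3 x1^2 + a) / (2 y1)
s = (3*14^2 + 21) / (2*33) mod 53 = 2
x3 = s^2 - 2 x1 mod 53 = 2^2 - 2*14 = 29
y3 = s (x1 - x3) - y1 mod 53 = 2 * (14 - 29) - 33 = 43

2P = (29, 43)


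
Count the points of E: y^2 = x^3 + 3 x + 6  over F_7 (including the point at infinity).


For each x in F_7, count y with y^2 = x^3 + 3 x + 6 mod 7:
  x = 3: RHS = 0, y in [0]  -> 1 point(s)
  x = 6: RHS = 2, y in [3, 4]  -> 2 point(s)
Affine points: 3. Add the point at infinity: total = 4.

#E(F_7) = 4


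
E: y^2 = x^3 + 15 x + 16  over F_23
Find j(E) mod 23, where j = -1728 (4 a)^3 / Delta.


Delta = -16(4 a^3 + 27 b^2) mod 23 = 8
-1728 * (4 a)^3 = -1728 * (4*15)^3 mod 23 = 2
j = 2 * 8^(-1) mod 23 = 6

j = 6 (mod 23)


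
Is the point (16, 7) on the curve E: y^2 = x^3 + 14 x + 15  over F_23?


Check whether y^2 = x^3 + 14 x + 15 (mod 23) for (x, y) = (16, 7).
LHS: y^2 = 7^2 mod 23 = 3
RHS: x^3 + 14 x + 15 = 16^3 + 14*16 + 15 mod 23 = 11
LHS != RHS

No, not on the curve


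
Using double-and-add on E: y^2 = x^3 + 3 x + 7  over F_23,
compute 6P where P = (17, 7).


k = 6 = 110_2 (binary, LSB first: 011)
Double-and-add from P = (17, 7):
  bit 0 = 0: acc unchanged = O
  bit 1 = 1: acc = O + (21, 4) = (21, 4)
  bit 2 = 1: acc = (21, 4) + (5, 3) = (5, 20)

6P = (5, 20)


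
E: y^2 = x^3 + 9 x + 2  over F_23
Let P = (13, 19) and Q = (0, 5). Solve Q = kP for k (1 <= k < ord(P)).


Enumerate multiples of P until we hit Q = (0, 5):
  1P = (13, 19)
  2P = (0, 5)
Match found at i = 2.

k = 2


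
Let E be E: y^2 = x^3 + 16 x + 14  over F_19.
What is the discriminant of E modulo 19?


4 a^3 + 27 b^2 = 4*16^3 + 27*14^2 = 16384 + 5292 = 21676
Delta = -16 * (21676) = -346816
Delta mod 19 = 10

Delta = 10 (mod 19)


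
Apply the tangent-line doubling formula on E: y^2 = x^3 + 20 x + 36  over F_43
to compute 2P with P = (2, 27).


Doubling: s = (3 x1^2 + a) / (2 y1)
s = (3*2^2 + 20) / (2*27) mod 43 = 42
x3 = s^2 - 2 x1 mod 43 = 42^2 - 2*2 = 40
y3 = s (x1 - x3) - y1 mod 43 = 42 * (2 - 40) - 27 = 11

2P = (40, 11)


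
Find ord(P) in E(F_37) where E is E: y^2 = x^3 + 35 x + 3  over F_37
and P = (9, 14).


Compute successive multiples of P until we hit O:
  1P = (9, 14)
  2P = (23, 32)
  3P = (21, 34)
  4P = (18, 8)
  5P = (31, 13)
  6P = (22, 32)
  7P = (32, 31)
  8P = (29, 5)
  ... (continuing to 45P)
  45P = O

ord(P) = 45


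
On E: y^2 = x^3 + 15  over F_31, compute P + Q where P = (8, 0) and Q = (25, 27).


P != Q, so use the chord formula.
s = (y2 - y1) / (x2 - x1) = (27) / (17) mod 31 = 18
x3 = s^2 - x1 - x2 mod 31 = 18^2 - 8 - 25 = 12
y3 = s (x1 - x3) - y1 mod 31 = 18 * (8 - 12) - 0 = 21

P + Q = (12, 21)


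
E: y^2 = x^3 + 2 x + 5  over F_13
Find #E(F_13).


For each x in F_13, count y with y^2 = x^3 + 2 x + 5 mod 13:
  x = 2: RHS = 4, y in [2, 11]  -> 2 point(s)
  x = 3: RHS = 12, y in [5, 8]  -> 2 point(s)
  x = 4: RHS = 12, y in [5, 8]  -> 2 point(s)
  x = 5: RHS = 10, y in [6, 7]  -> 2 point(s)
  x = 6: RHS = 12, y in [5, 8]  -> 2 point(s)
  x = 8: RHS = 0, y in [0]  -> 1 point(s)
Affine points: 11. Add the point at infinity: total = 12.

#E(F_13) = 12


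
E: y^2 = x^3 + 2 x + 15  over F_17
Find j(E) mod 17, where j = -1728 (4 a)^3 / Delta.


Delta = -16(4 a^3 + 27 b^2) mod 17 = 4
-1728 * (4 a)^3 = -1728 * (4*2)^3 mod 17 = 12
j = 12 * 4^(-1) mod 17 = 3

j = 3 (mod 17)


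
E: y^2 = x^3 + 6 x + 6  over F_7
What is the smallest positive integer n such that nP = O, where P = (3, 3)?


Compute successive multiples of P until we hit O:
  1P = (3, 3)
  2P = (5, 0)
  3P = (3, 4)
  4P = O

ord(P) = 4


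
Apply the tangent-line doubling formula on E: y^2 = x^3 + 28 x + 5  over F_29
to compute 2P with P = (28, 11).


Doubling: s = (3 x1^2 + a) / (2 y1)
s = (3*28^2 + 28) / (2*11) mod 29 = 8
x3 = s^2 - 2 x1 mod 29 = 8^2 - 2*28 = 8
y3 = s (x1 - x3) - y1 mod 29 = 8 * (28 - 8) - 11 = 4

2P = (8, 4)


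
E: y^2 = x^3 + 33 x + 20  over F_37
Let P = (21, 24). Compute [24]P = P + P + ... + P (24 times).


k = 24 = 11000_2 (binary, LSB first: 00011)
Double-and-add from P = (21, 24):
  bit 0 = 0: acc unchanged = O
  bit 1 = 0: acc unchanged = O
  bit 2 = 0: acc unchanged = O
  bit 3 = 1: acc = O + (30, 36) = (30, 36)
  bit 4 = 1: acc = (30, 36) + (11, 30) = (29, 13)

24P = (29, 13)


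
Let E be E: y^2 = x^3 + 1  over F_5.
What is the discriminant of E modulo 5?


4 a^3 + 27 b^2 = 4*0^3 + 27*1^2 = 0 + 27 = 27
Delta = -16 * (27) = -432
Delta mod 5 = 3

Delta = 3 (mod 5)


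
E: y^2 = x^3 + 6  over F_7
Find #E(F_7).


For each x in F_7, count y with y^2 = x^3 + 0 x + 6 mod 7:
  x = 1: RHS = 0, y in [0]  -> 1 point(s)
  x = 2: RHS = 0, y in [0]  -> 1 point(s)
  x = 4: RHS = 0, y in [0]  -> 1 point(s)
Affine points: 3. Add the point at infinity: total = 4.

#E(F_7) = 4


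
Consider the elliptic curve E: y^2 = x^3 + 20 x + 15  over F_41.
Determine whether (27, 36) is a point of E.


Check whether y^2 = x^3 + 20 x + 15 (mod 41) for (x, y) = (27, 36).
LHS: y^2 = 36^2 mod 41 = 25
RHS: x^3 + 20 x + 15 = 27^3 + 20*27 + 15 mod 41 = 25
LHS = RHS

Yes, on the curve


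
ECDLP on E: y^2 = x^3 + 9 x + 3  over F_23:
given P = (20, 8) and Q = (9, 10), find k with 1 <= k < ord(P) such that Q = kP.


Enumerate multiples of P until we hit Q = (9, 10):
  1P = (20, 8)
  2P = (1, 6)
  3P = (8, 9)
  4P = (22, 19)
  5P = (17, 20)
  6P = (2, 12)
  7P = (9, 10)
Match found at i = 7.

k = 7


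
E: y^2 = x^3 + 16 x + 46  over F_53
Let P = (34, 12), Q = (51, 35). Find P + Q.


P != Q, so use the chord formula.
s = (y2 - y1) / (x2 - x1) = (23) / (17) mod 53 = 45
x3 = s^2 - x1 - x2 mod 53 = 45^2 - 34 - 51 = 32
y3 = s (x1 - x3) - y1 mod 53 = 45 * (34 - 32) - 12 = 25

P + Q = (32, 25)


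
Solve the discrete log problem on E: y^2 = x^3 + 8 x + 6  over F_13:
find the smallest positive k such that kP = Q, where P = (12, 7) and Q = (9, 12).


Enumerate multiples of P until we hit Q = (9, 12):
  1P = (12, 7)
  2P = (6, 7)
  3P = (8, 6)
  4P = (2, 2)
  5P = (9, 1)
  6P = (9, 12)
Match found at i = 6.

k = 6


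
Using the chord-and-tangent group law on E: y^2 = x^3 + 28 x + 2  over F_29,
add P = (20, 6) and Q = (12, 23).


P != Q, so use the chord formula.
s = (y2 - y1) / (x2 - x1) = (17) / (21) mod 29 = 16
x3 = s^2 - x1 - x2 mod 29 = 16^2 - 20 - 12 = 21
y3 = s (x1 - x3) - y1 mod 29 = 16 * (20 - 21) - 6 = 7

P + Q = (21, 7)


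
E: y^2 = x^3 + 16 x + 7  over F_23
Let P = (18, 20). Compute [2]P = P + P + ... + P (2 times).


k = 2 = 10_2 (binary, LSB first: 01)
Double-and-add from P = (18, 20):
  bit 0 = 0: acc unchanged = O
  bit 1 = 1: acc = O + (3, 17) = (3, 17)

2P = (3, 17)


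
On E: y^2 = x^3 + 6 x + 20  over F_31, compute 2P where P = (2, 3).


Doubling: s = (3 x1^2 + a) / (2 y1)
s = (3*2^2 + 6) / (2*3) mod 31 = 3
x3 = s^2 - 2 x1 mod 31 = 3^2 - 2*2 = 5
y3 = s (x1 - x3) - y1 mod 31 = 3 * (2 - 5) - 3 = 19

2P = (5, 19)


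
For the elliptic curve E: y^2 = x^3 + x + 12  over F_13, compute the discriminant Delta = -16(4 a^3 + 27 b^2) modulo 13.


4 a^3 + 27 b^2 = 4*1^3 + 27*12^2 = 4 + 3888 = 3892
Delta = -16 * (3892) = -62272
Delta mod 13 = 11

Delta = 11 (mod 13)


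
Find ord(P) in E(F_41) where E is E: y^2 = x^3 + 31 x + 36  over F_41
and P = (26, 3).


Compute successive multiples of P until we hit O:
  1P = (26, 3)
  2P = (22, 3)
  3P = (34, 38)
  4P = (20, 13)
  5P = (16, 35)
  6P = (24, 7)
  7P = (36, 17)
  8P = (40, 2)
  ... (continuing to 35P)
  35P = O

ord(P) = 35


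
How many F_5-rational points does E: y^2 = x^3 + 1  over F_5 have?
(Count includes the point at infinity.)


For each x in F_5, count y with y^2 = x^3 + 0 x + 1 mod 5:
  x = 0: RHS = 1, y in [1, 4]  -> 2 point(s)
  x = 2: RHS = 4, y in [2, 3]  -> 2 point(s)
  x = 4: RHS = 0, y in [0]  -> 1 point(s)
Affine points: 5. Add the point at infinity: total = 6.

#E(F_5) = 6


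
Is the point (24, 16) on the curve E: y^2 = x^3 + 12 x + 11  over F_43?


Check whether y^2 = x^3 + 12 x + 11 (mod 43) for (x, y) = (24, 16).
LHS: y^2 = 16^2 mod 43 = 41
RHS: x^3 + 12 x + 11 = 24^3 + 12*24 + 11 mod 43 = 19
LHS != RHS

No, not on the curve


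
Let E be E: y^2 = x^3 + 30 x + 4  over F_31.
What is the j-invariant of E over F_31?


Delta = -16(4 a^3 + 27 b^2) mod 31 = 3
-1728 * (4 a)^3 = -1728 * (4*30)^3 mod 31 = 15
j = 15 * 3^(-1) mod 31 = 5

j = 5 (mod 31)


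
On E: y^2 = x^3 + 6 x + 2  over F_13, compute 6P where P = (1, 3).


k = 6 = 110_2 (binary, LSB first: 011)
Double-and-add from P = (1, 3):
  bit 0 = 0: acc unchanged = O
  bit 1 = 1: acc = O + (10, 3) = (10, 3)
  bit 2 = 1: acc = (10, 3) + (7, 7) = (5, 12)

6P = (5, 12)


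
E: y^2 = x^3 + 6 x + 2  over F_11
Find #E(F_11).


For each x in F_11, count y with y^2 = x^3 + 6 x + 2 mod 11:
  x = 1: RHS = 9, y in [3, 8]  -> 2 point(s)
  x = 2: RHS = 0, y in [0]  -> 1 point(s)
  x = 3: RHS = 3, y in [5, 6]  -> 2 point(s)
  x = 5: RHS = 3, y in [5, 6]  -> 2 point(s)
  x = 6: RHS = 1, y in [1, 10]  -> 2 point(s)
  x = 8: RHS = 1, y in [1, 10]  -> 2 point(s)
  x = 9: RHS = 4, y in [2, 9]  -> 2 point(s)
Affine points: 13. Add the point at infinity: total = 14.

#E(F_11) = 14


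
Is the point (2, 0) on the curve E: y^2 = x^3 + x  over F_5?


Check whether y^2 = x^3 + 1 x + 0 (mod 5) for (x, y) = (2, 0).
LHS: y^2 = 0^2 mod 5 = 0
RHS: x^3 + 1 x + 0 = 2^3 + 1*2 + 0 mod 5 = 0
LHS = RHS

Yes, on the curve


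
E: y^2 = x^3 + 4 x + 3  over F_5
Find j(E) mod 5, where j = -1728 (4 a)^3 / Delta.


Delta = -16(4 a^3 + 27 b^2) mod 5 = 1
-1728 * (4 a)^3 = -1728 * (4*4)^3 mod 5 = 2
j = 2 * 1^(-1) mod 5 = 2

j = 2 (mod 5)


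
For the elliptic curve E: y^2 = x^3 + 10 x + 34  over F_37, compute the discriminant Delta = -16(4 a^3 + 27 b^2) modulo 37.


4 a^3 + 27 b^2 = 4*10^3 + 27*34^2 = 4000 + 31212 = 35212
Delta = -16 * (35212) = -563392
Delta mod 37 = 7

Delta = 7 (mod 37)


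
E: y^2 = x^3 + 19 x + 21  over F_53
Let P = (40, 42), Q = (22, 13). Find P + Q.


P != Q, so use the chord formula.
s = (y2 - y1) / (x2 - x1) = (24) / (35) mod 53 = 34
x3 = s^2 - x1 - x2 mod 53 = 34^2 - 40 - 22 = 34
y3 = s (x1 - x3) - y1 mod 53 = 34 * (40 - 34) - 42 = 3

P + Q = (34, 3)


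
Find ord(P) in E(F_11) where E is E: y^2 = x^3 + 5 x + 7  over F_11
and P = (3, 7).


Compute successive multiples of P until we hit O:
  1P = (3, 7)
  2P = (10, 10)
  3P = (2, 6)
  4P = (7, 0)
  5P = (2, 5)
  6P = (10, 1)
  7P = (3, 4)
  8P = O

ord(P) = 8


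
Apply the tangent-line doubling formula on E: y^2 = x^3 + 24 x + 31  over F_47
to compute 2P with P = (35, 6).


Doubling: s = (3 x1^2 + a) / (2 y1)
s = (3*35^2 + 24) / (2*6) mod 47 = 38
x3 = s^2 - 2 x1 mod 47 = 38^2 - 2*35 = 11
y3 = s (x1 - x3) - y1 mod 47 = 38 * (35 - 11) - 6 = 13

2P = (11, 13)


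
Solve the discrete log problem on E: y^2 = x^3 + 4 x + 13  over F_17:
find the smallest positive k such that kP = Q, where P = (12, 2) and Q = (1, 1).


Enumerate multiples of P until we hit Q = (1, 1):
  1P = (12, 2)
  2P = (8, 9)
  3P = (16, 5)
  4P = (14, 5)
  5P = (6, 7)
  6P = (3, 16)
  7P = (4, 12)
  8P = (10, 4)
  9P = (13, 16)
  10P = (1, 16)
  11P = (0, 9)
  12P = (9, 9)
  13P = (9, 8)
  14P = (0, 8)
  15P = (1, 1)
Match found at i = 15.

k = 15


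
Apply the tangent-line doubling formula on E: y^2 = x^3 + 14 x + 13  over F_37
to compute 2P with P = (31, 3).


Doubling: s = (3 x1^2 + a) / (2 y1)
s = (3*31^2 + 14) / (2*3) mod 37 = 8
x3 = s^2 - 2 x1 mod 37 = 8^2 - 2*31 = 2
y3 = s (x1 - x3) - y1 mod 37 = 8 * (31 - 2) - 3 = 7

2P = (2, 7)


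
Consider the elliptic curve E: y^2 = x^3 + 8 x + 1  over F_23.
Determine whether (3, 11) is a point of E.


Check whether y^2 = x^3 + 8 x + 1 (mod 23) for (x, y) = (3, 11).
LHS: y^2 = 11^2 mod 23 = 6
RHS: x^3 + 8 x + 1 = 3^3 + 8*3 + 1 mod 23 = 6
LHS = RHS

Yes, on the curve


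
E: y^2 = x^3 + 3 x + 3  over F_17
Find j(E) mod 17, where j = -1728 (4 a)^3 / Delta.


Delta = -16(4 a^3 + 27 b^2) mod 17 = 11
-1728 * (4 a)^3 = -1728 * (4*3)^3 mod 17 = 15
j = 15 * 11^(-1) mod 17 = 6

j = 6 (mod 17)


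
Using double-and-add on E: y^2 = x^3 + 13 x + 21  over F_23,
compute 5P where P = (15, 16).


k = 5 = 101_2 (binary, LSB first: 101)
Double-and-add from P = (15, 16):
  bit 0 = 1: acc = O + (15, 16) = (15, 16)
  bit 1 = 0: acc unchanged = (15, 16)
  bit 2 = 1: acc = (15, 16) + (11, 0) = (13, 15)

5P = (13, 15)


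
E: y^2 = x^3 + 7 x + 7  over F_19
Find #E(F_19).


For each x in F_19, count y with y^2 = x^3 + 7 x + 7 mod 19:
  x = 0: RHS = 7, y in [8, 11]  -> 2 point(s)
  x = 3: RHS = 17, y in [6, 13]  -> 2 point(s)
  x = 4: RHS = 4, y in [2, 17]  -> 2 point(s)
  x = 7: RHS = 0, y in [0]  -> 1 point(s)
  x = 8: RHS = 5, y in [9, 10]  -> 2 point(s)
  x = 9: RHS = 1, y in [1, 18]  -> 2 point(s)
  x = 11: RHS = 9, y in [3, 16]  -> 2 point(s)
  x = 16: RHS = 16, y in [4, 15]  -> 2 point(s)
  x = 17: RHS = 4, y in [2, 17]  -> 2 point(s)
Affine points: 17. Add the point at infinity: total = 18.

#E(F_19) = 18


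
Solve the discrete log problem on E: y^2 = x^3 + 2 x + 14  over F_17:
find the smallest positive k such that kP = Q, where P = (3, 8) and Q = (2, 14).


Enumerate multiples of P until we hit Q = (2, 14):
  1P = (3, 8)
  2P = (2, 14)
Match found at i = 2.

k = 2


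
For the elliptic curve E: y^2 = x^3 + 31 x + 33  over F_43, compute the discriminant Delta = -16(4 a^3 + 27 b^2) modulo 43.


4 a^3 + 27 b^2 = 4*31^3 + 27*33^2 = 119164 + 29403 = 148567
Delta = -16 * (148567) = -2377072
Delta mod 43 = 11

Delta = 11 (mod 43)


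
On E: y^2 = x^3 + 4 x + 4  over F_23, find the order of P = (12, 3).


Compute successive multiples of P until we hit O:
  1P = (12, 3)
  2P = (15, 9)
  3P = (0, 21)
  4P = (19, 19)
  5P = (16, 1)
  6P = (1, 3)
  7P = (10, 20)
  8P = (10, 3)
  ... (continuing to 15P)
  15P = O

ord(P) = 15


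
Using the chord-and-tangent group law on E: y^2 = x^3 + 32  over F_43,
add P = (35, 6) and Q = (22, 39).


P != Q, so use the chord formula.
s = (y2 - y1) / (x2 - x1) = (33) / (30) mod 43 = 14
x3 = s^2 - x1 - x2 mod 43 = 14^2 - 35 - 22 = 10
y3 = s (x1 - x3) - y1 mod 43 = 14 * (35 - 10) - 6 = 0

P + Q = (10, 0)


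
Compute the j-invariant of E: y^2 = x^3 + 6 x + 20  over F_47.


Delta = -16(4 a^3 + 27 b^2) mod 47 = 13
-1728 * (4 a)^3 = -1728 * (4*6)^3 mod 47 = 19
j = 19 * 13^(-1) mod 47 = 34

j = 34 (mod 47)


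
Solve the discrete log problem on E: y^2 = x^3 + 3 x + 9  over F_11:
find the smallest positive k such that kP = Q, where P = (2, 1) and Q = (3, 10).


Enumerate multiples of P until we hit Q = (3, 10):
  1P = (2, 1)
  2P = (0, 3)
  3P = (10, 7)
  4P = (3, 1)
  5P = (6, 10)
  6P = (6, 1)
  7P = (3, 10)
Match found at i = 7.

k = 7


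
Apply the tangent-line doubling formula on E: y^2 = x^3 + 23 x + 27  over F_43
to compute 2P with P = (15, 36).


Doubling: s = (3 x1^2 + a) / (2 y1)
s = (3*15^2 + 23) / (2*36) mod 43 = 30
x3 = s^2 - 2 x1 mod 43 = 30^2 - 2*15 = 10
y3 = s (x1 - x3) - y1 mod 43 = 30 * (15 - 10) - 36 = 28

2P = (10, 28)


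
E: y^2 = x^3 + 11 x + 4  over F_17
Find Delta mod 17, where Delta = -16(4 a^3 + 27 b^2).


4 a^3 + 27 b^2 = 4*11^3 + 27*4^2 = 5324 + 432 = 5756
Delta = -16 * (5756) = -92096
Delta mod 17 = 10

Delta = 10 (mod 17)


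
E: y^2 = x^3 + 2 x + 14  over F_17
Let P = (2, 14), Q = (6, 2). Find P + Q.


P != Q, so use the chord formula.
s = (y2 - y1) / (x2 - x1) = (5) / (4) mod 17 = 14
x3 = s^2 - x1 - x2 mod 17 = 14^2 - 2 - 6 = 1
y3 = s (x1 - x3) - y1 mod 17 = 14 * (2 - 1) - 14 = 0

P + Q = (1, 0)


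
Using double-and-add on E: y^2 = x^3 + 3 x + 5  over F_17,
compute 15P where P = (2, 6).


k = 15 = 1111_2 (binary, LSB first: 1111)
Double-and-add from P = (2, 6):
  bit 0 = 1: acc = O + (2, 6) = (2, 6)
  bit 1 = 1: acc = (2, 6) + (5, 3) = (11, 3)
  bit 2 = 1: acc = (11, 3) + (6, 1) = (9, 8)
  bit 3 = 1: acc = (9, 8) + (4, 8) = (4, 9)

15P = (4, 9)


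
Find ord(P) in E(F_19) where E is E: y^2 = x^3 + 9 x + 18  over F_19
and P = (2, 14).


Compute successive multiples of P until we hit O:
  1P = (2, 14)
  2P = (12, 7)
  3P = (11, 17)
  4P = (4, 17)
  5P = (1, 16)
  6P = (1, 3)
  7P = (4, 2)
  8P = (11, 2)
  ... (continuing to 11P)
  11P = O

ord(P) = 11


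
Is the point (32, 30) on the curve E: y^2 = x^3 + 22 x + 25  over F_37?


Check whether y^2 = x^3 + 22 x + 25 (mod 37) for (x, y) = (32, 30).
LHS: y^2 = 30^2 mod 37 = 12
RHS: x^3 + 22 x + 25 = 32^3 + 22*32 + 25 mod 37 = 12
LHS = RHS

Yes, on the curve


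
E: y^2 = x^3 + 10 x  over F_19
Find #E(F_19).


For each x in F_19, count y with y^2 = x^3 + 10 x + 0 mod 19:
  x = 0: RHS = 0, y in [0]  -> 1 point(s)
  x = 1: RHS = 11, y in [7, 12]  -> 2 point(s)
  x = 2: RHS = 9, y in [3, 16]  -> 2 point(s)
  x = 3: RHS = 0, y in [0]  -> 1 point(s)
  x = 4: RHS = 9, y in [3, 16]  -> 2 point(s)
  x = 5: RHS = 4, y in [2, 17]  -> 2 point(s)
  x = 10: RHS = 17, y in [6, 13]  -> 2 point(s)
  x = 11: RHS = 16, y in [4, 15]  -> 2 point(s)
  x = 12: RHS = 5, y in [9, 10]  -> 2 point(s)
  x = 13: RHS = 9, y in [3, 16]  -> 2 point(s)
  x = 16: RHS = 0, y in [0]  -> 1 point(s)
Affine points: 19. Add the point at infinity: total = 20.

#E(F_19) = 20


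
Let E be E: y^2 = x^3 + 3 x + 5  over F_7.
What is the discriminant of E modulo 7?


4 a^3 + 27 b^2 = 4*3^3 + 27*5^2 = 108 + 675 = 783
Delta = -16 * (783) = -12528
Delta mod 7 = 2

Delta = 2 (mod 7)


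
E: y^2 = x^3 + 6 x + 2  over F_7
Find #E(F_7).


For each x in F_7, count y with y^2 = x^3 + 6 x + 2 mod 7:
  x = 0: RHS = 2, y in [3, 4]  -> 2 point(s)
  x = 1: RHS = 2, y in [3, 4]  -> 2 point(s)
  x = 2: RHS = 1, y in [1, 6]  -> 2 point(s)
  x = 6: RHS = 2, y in [3, 4]  -> 2 point(s)
Affine points: 8. Add the point at infinity: total = 9.

#E(F_7) = 9


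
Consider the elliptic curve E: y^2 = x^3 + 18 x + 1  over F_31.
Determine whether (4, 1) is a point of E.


Check whether y^2 = x^3 + 18 x + 1 (mod 31) for (x, y) = (4, 1).
LHS: y^2 = 1^2 mod 31 = 1
RHS: x^3 + 18 x + 1 = 4^3 + 18*4 + 1 mod 31 = 13
LHS != RHS

No, not on the curve


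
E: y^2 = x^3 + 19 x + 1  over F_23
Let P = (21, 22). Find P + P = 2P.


Doubling: s = (3 x1^2 + a) / (2 y1)
s = (3*21^2 + 19) / (2*22) mod 23 = 19
x3 = s^2 - 2 x1 mod 23 = 19^2 - 2*21 = 20
y3 = s (x1 - x3) - y1 mod 23 = 19 * (21 - 20) - 22 = 20

2P = (20, 20)


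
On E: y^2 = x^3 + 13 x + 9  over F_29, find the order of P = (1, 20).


Compute successive multiples of P until we hit O:
  1P = (1, 20)
  2P = (26, 28)
  3P = (6, 19)
  4P = (0, 3)
  5P = (27, 2)
  6P = (8, 25)
  7P = (14, 8)
  8P = (20, 2)
  ... (continuing to 31P)
  31P = O

ord(P) = 31


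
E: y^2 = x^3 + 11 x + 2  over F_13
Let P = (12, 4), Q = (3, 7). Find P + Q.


P != Q, so use the chord formula.
s = (y2 - y1) / (x2 - x1) = (3) / (4) mod 13 = 4
x3 = s^2 - x1 - x2 mod 13 = 4^2 - 12 - 3 = 1
y3 = s (x1 - x3) - y1 mod 13 = 4 * (12 - 1) - 4 = 1

P + Q = (1, 1)


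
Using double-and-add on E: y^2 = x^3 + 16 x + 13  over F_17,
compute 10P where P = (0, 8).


k = 10 = 1010_2 (binary, LSB first: 0101)
Double-and-add from P = (0, 8):
  bit 0 = 0: acc unchanged = O
  bit 1 = 1: acc = O + (1, 8) = (1, 8)
  bit 2 = 0: acc unchanged = (1, 8)
  bit 3 = 1: acc = (1, 8) + (9, 11) = (9, 6)

10P = (9, 6)


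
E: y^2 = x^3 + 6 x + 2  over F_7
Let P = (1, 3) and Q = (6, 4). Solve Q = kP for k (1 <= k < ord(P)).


Enumerate multiples of P until we hit Q = (6, 4):
  1P = (1, 3)
  2P = (2, 6)
  3P = (6, 3)
  4P = (0, 4)
  5P = (0, 3)
  6P = (6, 4)
Match found at i = 6.

k = 6


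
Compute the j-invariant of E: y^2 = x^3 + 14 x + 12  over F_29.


Delta = -16(4 a^3 + 27 b^2) mod 29 = 5
-1728 * (4 a)^3 = -1728 * (4*14)^3 mod 29 = 20
j = 20 * 5^(-1) mod 29 = 4

j = 4 (mod 29)


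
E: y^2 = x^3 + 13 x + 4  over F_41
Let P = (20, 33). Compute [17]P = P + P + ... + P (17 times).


k = 17 = 10001_2 (binary, LSB first: 10001)
Double-and-add from P = (20, 33):
  bit 0 = 1: acc = O + (20, 33) = (20, 33)
  bit 1 = 0: acc unchanged = (20, 33)
  bit 2 = 0: acc unchanged = (20, 33)
  bit 3 = 0: acc unchanged = (20, 33)
  bit 4 = 1: acc = (20, 33) + (11, 24) = (11, 17)

17P = (11, 17)


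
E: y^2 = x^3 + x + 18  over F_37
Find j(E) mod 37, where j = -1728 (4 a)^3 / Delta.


Delta = -16(4 a^3 + 27 b^2) mod 37 = 13
-1728 * (4 a)^3 = -1728 * (4*1)^3 mod 37 = 1
j = 1 * 13^(-1) mod 37 = 20

j = 20 (mod 37)


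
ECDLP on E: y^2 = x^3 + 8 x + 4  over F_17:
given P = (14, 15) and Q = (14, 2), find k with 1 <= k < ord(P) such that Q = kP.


Enumerate multiples of P until we hit Q = (14, 2):
  1P = (14, 15)
  2P = (5, 4)
  3P = (6, 8)
  4P = (6, 9)
  5P = (5, 13)
  6P = (14, 2)
Match found at i = 6.

k = 6


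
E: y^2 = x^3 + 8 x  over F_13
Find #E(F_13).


For each x in F_13, count y with y^2 = x^3 + 8 x + 0 mod 13:
  x = 0: RHS = 0, y in [0]  -> 1 point(s)
  x = 1: RHS = 9, y in [3, 10]  -> 2 point(s)
  x = 3: RHS = 12, y in [5, 8]  -> 2 point(s)
  x = 5: RHS = 9, y in [3, 10]  -> 2 point(s)
  x = 6: RHS = 4, y in [2, 11]  -> 2 point(s)
  x = 7: RHS = 9, y in [3, 10]  -> 2 point(s)
  x = 8: RHS = 4, y in [2, 11]  -> 2 point(s)
  x = 10: RHS = 1, y in [1, 12]  -> 2 point(s)
  x = 12: RHS = 4, y in [2, 11]  -> 2 point(s)
Affine points: 17. Add the point at infinity: total = 18.

#E(F_13) = 18


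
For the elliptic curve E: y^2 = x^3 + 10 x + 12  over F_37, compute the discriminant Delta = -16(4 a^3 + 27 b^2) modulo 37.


4 a^3 + 27 b^2 = 4*10^3 + 27*12^2 = 4000 + 3888 = 7888
Delta = -16 * (7888) = -126208
Delta mod 37 = 36

Delta = 36 (mod 37)


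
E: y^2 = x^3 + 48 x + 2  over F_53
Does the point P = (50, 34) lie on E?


Check whether y^2 = x^3 + 48 x + 2 (mod 53) for (x, y) = (50, 34).
LHS: y^2 = 34^2 mod 53 = 43
RHS: x^3 + 48 x + 2 = 50^3 + 48*50 + 2 mod 53 = 43
LHS = RHS

Yes, on the curve


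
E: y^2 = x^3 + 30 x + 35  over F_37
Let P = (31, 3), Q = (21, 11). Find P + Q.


P != Q, so use the chord formula.
s = (y2 - y1) / (x2 - x1) = (8) / (27) mod 37 = 14
x3 = s^2 - x1 - x2 mod 37 = 14^2 - 31 - 21 = 33
y3 = s (x1 - x3) - y1 mod 37 = 14 * (31 - 33) - 3 = 6

P + Q = (33, 6)


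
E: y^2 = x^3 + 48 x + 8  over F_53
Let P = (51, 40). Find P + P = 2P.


Doubling: s = (3 x1^2 + a) / (2 y1)
s = (3*51^2 + 48) / (2*40) mod 53 = 14
x3 = s^2 - 2 x1 mod 53 = 14^2 - 2*51 = 41
y3 = s (x1 - x3) - y1 mod 53 = 14 * (51 - 41) - 40 = 47

2P = (41, 47)


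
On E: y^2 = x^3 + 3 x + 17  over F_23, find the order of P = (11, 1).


Compute successive multiples of P until we hit O:
  1P = (11, 1)
  2P = (2, 13)
  3P = (22, 6)
  4P = (21, 7)
  5P = (7, 6)
  6P = (8, 1)
  7P = (4, 22)
  8P = (17, 17)
  ... (continuing to 21P)
  21P = O

ord(P) = 21


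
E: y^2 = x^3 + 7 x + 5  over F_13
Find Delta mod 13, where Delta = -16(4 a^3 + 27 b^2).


4 a^3 + 27 b^2 = 4*7^3 + 27*5^2 = 1372 + 675 = 2047
Delta = -16 * (2047) = -32752
Delta mod 13 = 8

Delta = 8 (mod 13)


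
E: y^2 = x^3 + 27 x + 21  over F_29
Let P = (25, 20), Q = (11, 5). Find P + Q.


P != Q, so use the chord formula.
s = (y2 - y1) / (x2 - x1) = (14) / (15) mod 29 = 28
x3 = s^2 - x1 - x2 mod 29 = 28^2 - 25 - 11 = 23
y3 = s (x1 - x3) - y1 mod 29 = 28 * (25 - 23) - 20 = 7

P + Q = (23, 7)


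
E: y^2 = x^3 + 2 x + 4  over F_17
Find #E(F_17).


For each x in F_17, count y with y^2 = x^3 + 2 x + 4 mod 17:
  x = 0: RHS = 4, y in [2, 15]  -> 2 point(s)
  x = 2: RHS = 16, y in [4, 13]  -> 2 point(s)
  x = 4: RHS = 8, y in [5, 12]  -> 2 point(s)
  x = 7: RHS = 4, y in [2, 15]  -> 2 point(s)
  x = 10: RHS = 4, y in [2, 15]  -> 2 point(s)
  x = 13: RHS = 0, y in [0]  -> 1 point(s)
  x = 15: RHS = 9, y in [3, 14]  -> 2 point(s)
  x = 16: RHS = 1, y in [1, 16]  -> 2 point(s)
Affine points: 15. Add the point at infinity: total = 16.

#E(F_17) = 16


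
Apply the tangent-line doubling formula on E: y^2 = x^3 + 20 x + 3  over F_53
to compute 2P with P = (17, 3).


Doubling: s = (3 x1^2 + a) / (2 y1)
s = (3*17^2 + 20) / (2*3) mod 53 = 33
x3 = s^2 - 2 x1 mod 53 = 33^2 - 2*17 = 48
y3 = s (x1 - x3) - y1 mod 53 = 33 * (17 - 48) - 3 = 34

2P = (48, 34)
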